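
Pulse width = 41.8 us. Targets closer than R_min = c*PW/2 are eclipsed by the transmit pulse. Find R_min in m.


R_min = 3e8 * 41.8e-6 / 2 = 6270.0 m

6270.0 m


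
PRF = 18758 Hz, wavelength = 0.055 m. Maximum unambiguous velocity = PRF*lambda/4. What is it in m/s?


V_ua = 18758 * 0.055 / 4 = 257.9 m/s

257.9 m/s


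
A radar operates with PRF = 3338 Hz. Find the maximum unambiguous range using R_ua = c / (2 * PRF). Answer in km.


R_ua = 3e8 / (2 * 3338) = 44937.1 m = 44.9 km

44.9 km


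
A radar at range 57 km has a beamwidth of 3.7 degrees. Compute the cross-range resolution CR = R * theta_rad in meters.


BW_rad = 0.064577182
CR = 57000 * 0.064577182 = 3680.9 m

3680.9 m


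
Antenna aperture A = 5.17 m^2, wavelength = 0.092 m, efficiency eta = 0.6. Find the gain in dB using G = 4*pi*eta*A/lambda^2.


G_linear = 4*pi*0.6*5.17/0.092^2 = 4605.49
G_dB = 10*log10(4605.49) = 36.6 dB

36.6 dB


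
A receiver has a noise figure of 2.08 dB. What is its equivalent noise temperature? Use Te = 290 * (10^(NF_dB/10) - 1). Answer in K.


NF_lin = 10^(2.08/10) = 1.614359
Te = 290 * (1.614359 - 1) = 178.2 K

178.2 K


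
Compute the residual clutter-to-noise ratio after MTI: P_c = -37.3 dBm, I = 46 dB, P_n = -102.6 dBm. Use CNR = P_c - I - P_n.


CNR = -37.3 - 46 - (-102.6) = 19.3 dB

19.3 dB


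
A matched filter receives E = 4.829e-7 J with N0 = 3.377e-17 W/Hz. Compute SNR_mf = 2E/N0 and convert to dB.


SNR_lin = 2 * 4.829e-7 / 3.377e-17 = 2.86e10
SNR_dB = 10*log10(2.86e10) = 104.6 dB

104.6 dB


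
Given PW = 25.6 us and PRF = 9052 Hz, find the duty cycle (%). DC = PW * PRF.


DC = 25.6e-6 * 9052 * 100 = 23.17%

23.17%


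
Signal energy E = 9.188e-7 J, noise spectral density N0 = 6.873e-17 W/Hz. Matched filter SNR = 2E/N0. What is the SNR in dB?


SNR_lin = 2 * 9.188e-7 / 6.873e-17 = 2.674e10
SNR_dB = 10*log10(2.674e10) = 104.3 dB

104.3 dB


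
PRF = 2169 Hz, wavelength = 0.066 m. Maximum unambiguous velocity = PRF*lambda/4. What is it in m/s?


V_ua = 2169 * 0.066 / 4 = 35.8 m/s

35.8 m/s


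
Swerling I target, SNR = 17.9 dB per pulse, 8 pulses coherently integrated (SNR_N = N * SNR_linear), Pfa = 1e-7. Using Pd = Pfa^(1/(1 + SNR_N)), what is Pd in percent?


SNR_lin = 10^(17.9/10) = 61.6595
SNR_N = 8 * 61.6595 = 493.276
1/(1 + SNR_N) = 1/494.276 = 0.0020232
Pd = (1e-7)^0.0020232 = 0.96792
Pd = 96.8%

96.8%


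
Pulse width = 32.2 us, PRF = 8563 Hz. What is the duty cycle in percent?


DC = 32.2e-6 * 8563 * 100 = 27.57%

27.57%


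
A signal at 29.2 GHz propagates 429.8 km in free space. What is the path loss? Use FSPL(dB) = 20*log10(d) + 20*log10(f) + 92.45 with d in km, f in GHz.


20*log10(429.8) = 52.67
20*log10(29.2) = 29.31
FSPL = 174.4 dB

174.4 dB


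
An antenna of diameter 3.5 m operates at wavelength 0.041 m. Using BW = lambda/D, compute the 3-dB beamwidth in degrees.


BW_rad = 0.041 / 3.5 = 0.011714
BW_deg = 0.67 degrees

0.67 degrees


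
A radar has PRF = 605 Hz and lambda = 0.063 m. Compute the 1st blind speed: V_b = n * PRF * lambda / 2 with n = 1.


V_blind = 1 * 605 * 0.063 / 2 = 19.1 m/s

19.1 m/s


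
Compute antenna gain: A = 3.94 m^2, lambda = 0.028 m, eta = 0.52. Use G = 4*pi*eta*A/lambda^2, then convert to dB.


G_linear = 4*pi*0.52*3.94/0.028^2 = 32839.26
G_dB = 10*log10(32839.26) = 45.2 dB

45.2 dB


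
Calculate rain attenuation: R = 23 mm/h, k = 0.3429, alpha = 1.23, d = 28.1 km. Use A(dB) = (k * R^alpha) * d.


gamma = 0.3429 * 23^1.23 = 16.221564 dB/km
A = 16.221564 * 28.1 = 455.83 dB

455.83 dB


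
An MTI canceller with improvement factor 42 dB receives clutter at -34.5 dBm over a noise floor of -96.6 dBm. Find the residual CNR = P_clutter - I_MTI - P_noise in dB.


CNR = -34.5 - 42 - (-96.6) = 20.1 dB

20.1 dB


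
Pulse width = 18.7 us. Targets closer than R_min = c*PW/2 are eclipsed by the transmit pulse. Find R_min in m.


R_min = 3e8 * 18.7e-6 / 2 = 2805.0 m

2805.0 m


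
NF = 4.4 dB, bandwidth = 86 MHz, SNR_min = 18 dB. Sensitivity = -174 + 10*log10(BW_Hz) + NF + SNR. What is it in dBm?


10*log10(86000000.0) = 79.34
S = -174 + 79.34 + 4.4 + 18 = -72.3 dBm

-72.3 dBm


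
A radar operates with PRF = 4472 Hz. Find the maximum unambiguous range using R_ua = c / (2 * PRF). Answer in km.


R_ua = 3e8 / (2 * 4472) = 33542.0 m = 33.5 km

33.5 km


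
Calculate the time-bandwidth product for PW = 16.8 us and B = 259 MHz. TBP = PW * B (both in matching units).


TBP = 16.8 * 259 = 4351.2

4351.2


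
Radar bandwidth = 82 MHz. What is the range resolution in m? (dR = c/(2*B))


dR = 3e8 / (2 * 82000000.0) = 1.83 m

1.83 m


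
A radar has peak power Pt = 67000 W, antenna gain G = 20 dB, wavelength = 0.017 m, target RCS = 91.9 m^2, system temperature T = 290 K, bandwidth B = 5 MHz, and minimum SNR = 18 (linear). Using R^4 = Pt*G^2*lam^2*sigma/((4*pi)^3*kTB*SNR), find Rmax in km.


G_lin = 10^(20/10) = 100.0
R^4 = 67000 * 100.0^2 * 0.017^2 * 91.9 / ((4*pi)^3 * 1.38e-23 * 290 * 5000000.0 * 18)
R^4 = 2.48965e16 m^4
R_max = (2.48965e16)^(1/4) = 12561.3 m = 12.6 km

12.6 km


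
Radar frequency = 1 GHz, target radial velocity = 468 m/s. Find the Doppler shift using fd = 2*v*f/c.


fd = 2 * 468 * 1000000000.0 / 3e8 = 3120.0 Hz

3120.0 Hz


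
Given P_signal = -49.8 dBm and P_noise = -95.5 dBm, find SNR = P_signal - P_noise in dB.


SNR = -49.8 - (-95.5) = 45.7 dB

45.7 dB


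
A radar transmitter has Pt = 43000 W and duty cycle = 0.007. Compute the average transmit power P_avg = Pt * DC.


P_avg = 43000 * 0.007 = 301.0 W

301.0 W


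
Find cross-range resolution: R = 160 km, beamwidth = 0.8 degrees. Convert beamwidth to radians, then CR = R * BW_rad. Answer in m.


BW_rad = 0.013962634
CR = 160000 * 0.013962634 = 2234.0 m

2234.0 m


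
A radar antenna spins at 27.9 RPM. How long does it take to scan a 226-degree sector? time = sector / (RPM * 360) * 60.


t = 226 / (27.9 * 360) * 60 = 1.35 s

1.35 s


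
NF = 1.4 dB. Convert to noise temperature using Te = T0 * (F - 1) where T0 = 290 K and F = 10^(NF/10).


NF_lin = 10^(1.4/10) = 1.380384
Te = 290 * (1.380384 - 1) = 110.3 K

110.3 K


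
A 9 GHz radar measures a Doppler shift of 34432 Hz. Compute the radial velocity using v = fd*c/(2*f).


v = 34432 * 3e8 / (2 * 9000000000.0) = 573.9 m/s

573.9 m/s


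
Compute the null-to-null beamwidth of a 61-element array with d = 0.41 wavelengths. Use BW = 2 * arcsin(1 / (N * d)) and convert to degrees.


1/(N*d) = 1/(61*0.41) = 0.039984
BW = 2*arcsin(0.039984) = 4.6 degrees

4.6 degrees


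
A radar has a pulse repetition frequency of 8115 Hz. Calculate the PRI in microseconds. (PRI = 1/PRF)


PRI = 1/8115 = 0.0001232286 s = 123.2 us

123.2 us


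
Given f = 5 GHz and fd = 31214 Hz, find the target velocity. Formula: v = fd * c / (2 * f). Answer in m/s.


v = 31214 * 3e8 / (2 * 5000000000.0) = 936.4 m/s

936.4 m/s


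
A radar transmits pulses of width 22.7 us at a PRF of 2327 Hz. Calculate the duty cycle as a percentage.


DC = 22.7e-6 * 2327 * 100 = 5.28%

5.28%


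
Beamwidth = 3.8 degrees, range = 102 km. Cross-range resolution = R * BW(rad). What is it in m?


BW_rad = 0.066322512
CR = 102000 * 0.066322512 = 6764.9 m

6764.9 m


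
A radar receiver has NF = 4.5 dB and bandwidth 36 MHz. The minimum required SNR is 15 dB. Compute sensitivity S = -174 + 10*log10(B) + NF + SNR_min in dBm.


10*log10(36000000.0) = 75.56
S = -174 + 75.56 + 4.5 + 15 = -78.9 dBm

-78.9 dBm


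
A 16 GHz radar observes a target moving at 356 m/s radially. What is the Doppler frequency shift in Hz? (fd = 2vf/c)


fd = 2 * 356 * 16000000000.0 / 3e8 = 37973.3 Hz

37973.3 Hz


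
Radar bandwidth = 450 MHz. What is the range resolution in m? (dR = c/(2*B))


dR = 3e8 / (2 * 450000000.0) = 0.33 m

0.33 m


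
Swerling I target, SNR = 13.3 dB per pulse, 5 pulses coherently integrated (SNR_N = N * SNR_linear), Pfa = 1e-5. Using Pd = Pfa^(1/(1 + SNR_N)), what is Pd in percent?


SNR_lin = 10^(13.3/10) = 21.37962
SNR_N = 5 * 21.37962 = 106.8981
1/(1 + SNR_N) = 1/107.8981 = 0.009268
Pd = (1e-5)^0.009268 = 0.89879
Pd = 89.9%

89.9%


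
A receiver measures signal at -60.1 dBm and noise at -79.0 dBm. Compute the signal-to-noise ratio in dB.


SNR = -60.1 - (-79.0) = 18.9 dB

18.9 dB


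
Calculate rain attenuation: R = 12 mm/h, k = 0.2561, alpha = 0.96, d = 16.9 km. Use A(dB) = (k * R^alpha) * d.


gamma = 0.2561 * 12^0.96 = 2.782426 dB/km
A = 2.782426 * 16.9 = 47.02 dB

47.02 dB


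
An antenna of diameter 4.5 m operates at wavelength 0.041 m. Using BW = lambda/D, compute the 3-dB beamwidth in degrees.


BW_rad = 0.041 / 4.5 = 0.009111
BW_deg = 0.52 degrees

0.52 degrees


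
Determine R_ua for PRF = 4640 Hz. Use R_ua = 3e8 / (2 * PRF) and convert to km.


R_ua = 3e8 / (2 * 4640) = 32327.6 m = 32.3 km

32.3 km


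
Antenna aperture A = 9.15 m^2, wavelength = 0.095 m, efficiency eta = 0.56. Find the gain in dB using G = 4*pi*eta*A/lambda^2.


G_linear = 4*pi*0.56*9.15/0.095^2 = 7134.64
G_dB = 10*log10(7134.64) = 38.5 dB

38.5 dB


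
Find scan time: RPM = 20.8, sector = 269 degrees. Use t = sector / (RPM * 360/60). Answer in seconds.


t = 269 / (20.8 * 360) * 60 = 2.16 s

2.16 s


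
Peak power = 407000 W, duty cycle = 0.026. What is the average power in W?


P_avg = 407000 * 0.026 = 10582.0 W

10582.0 W


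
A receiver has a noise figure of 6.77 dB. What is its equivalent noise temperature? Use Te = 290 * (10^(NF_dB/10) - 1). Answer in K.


NF_lin = 10^(6.77/10) = 4.753352
Te = 290 * (4.753352 - 1) = 1088.5 K

1088.5 K


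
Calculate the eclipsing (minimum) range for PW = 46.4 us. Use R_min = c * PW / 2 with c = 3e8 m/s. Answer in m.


R_min = 3e8 * 46.4e-6 / 2 = 6960.0 m

6960.0 m


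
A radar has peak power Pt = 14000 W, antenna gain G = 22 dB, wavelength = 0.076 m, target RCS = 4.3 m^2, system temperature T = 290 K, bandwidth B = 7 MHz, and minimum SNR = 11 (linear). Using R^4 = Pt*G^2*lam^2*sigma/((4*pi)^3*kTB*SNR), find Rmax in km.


G_lin = 10^(22/10) = 158.489319
R^4 = 14000 * 158.489319^2 * 0.076^2 * 4.3 / ((4*pi)^3 * 1.38e-23 * 290 * 7000000.0 * 11)
R^4 = 1.42832e16 m^4
R_max = (1.42832e16)^(1/4) = 10932.2 m = 10.9 km

10.9 km


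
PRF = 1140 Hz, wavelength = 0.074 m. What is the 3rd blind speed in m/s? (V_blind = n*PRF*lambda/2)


V_blind = 3 * 1140 * 0.074 / 2 = 126.5 m/s

126.5 m/s


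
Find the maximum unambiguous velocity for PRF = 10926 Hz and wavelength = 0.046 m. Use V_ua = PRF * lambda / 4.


V_ua = 10926 * 0.046 / 4 = 125.6 m/s

125.6 m/s


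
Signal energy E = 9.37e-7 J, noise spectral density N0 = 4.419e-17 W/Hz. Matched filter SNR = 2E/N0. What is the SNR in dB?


SNR_lin = 2 * 9.37e-7 / 4.419e-17 = 4.241e10
SNR_dB = 10*log10(4.241e10) = 106.3 dB

106.3 dB


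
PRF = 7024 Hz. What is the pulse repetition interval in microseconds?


PRI = 1/7024 = 0.000142369 s = 142.4 us

142.4 us


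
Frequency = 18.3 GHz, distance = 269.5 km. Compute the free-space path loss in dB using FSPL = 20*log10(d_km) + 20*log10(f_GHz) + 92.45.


20*log10(269.5) = 48.61
20*log10(18.3) = 25.25
FSPL = 166.3 dB

166.3 dB


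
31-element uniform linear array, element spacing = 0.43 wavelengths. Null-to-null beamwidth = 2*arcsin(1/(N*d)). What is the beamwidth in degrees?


1/(N*d) = 1/(31*0.43) = 0.075019
BW = 2*arcsin(0.075019) = 8.6 degrees

8.6 degrees


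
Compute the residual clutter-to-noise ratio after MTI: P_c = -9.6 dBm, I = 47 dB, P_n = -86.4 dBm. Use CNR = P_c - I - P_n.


CNR = -9.6 - 47 - (-86.4) = 29.8 dB

29.8 dB


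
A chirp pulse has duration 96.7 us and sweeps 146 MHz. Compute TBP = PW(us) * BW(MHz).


TBP = 96.7 * 146 = 14118.2

14118.2


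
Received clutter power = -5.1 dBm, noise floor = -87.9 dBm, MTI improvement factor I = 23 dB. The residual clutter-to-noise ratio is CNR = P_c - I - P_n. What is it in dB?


CNR = -5.1 - 23 - (-87.9) = 59.8 dB

59.8 dB


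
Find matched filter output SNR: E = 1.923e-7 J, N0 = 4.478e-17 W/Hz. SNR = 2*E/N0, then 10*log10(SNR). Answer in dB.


SNR_lin = 2 * 1.923e-7 / 4.478e-17 = 8.589e9
SNR_dB = 10*log10(8.589e9) = 99.3 dB

99.3 dB


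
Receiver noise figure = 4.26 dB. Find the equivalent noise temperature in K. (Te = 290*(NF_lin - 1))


NF_lin = 10^(4.26/10) = 2.666859
Te = 290 * (2.666859 - 1) = 483.4 K

483.4 K


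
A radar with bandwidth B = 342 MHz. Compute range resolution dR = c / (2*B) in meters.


dR = 3e8 / (2 * 342000000.0) = 0.44 m

0.44 m


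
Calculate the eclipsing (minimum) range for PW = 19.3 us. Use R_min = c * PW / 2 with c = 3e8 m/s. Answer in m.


R_min = 3e8 * 19.3e-6 / 2 = 2895.0 m

2895.0 m


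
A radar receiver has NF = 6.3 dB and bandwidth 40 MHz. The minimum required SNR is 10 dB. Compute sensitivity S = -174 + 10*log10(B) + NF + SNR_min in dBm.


10*log10(40000000.0) = 76.02
S = -174 + 76.02 + 6.3 + 10 = -81.7 dBm

-81.7 dBm


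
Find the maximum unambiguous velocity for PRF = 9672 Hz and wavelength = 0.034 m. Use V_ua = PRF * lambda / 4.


V_ua = 9672 * 0.034 / 4 = 82.2 m/s

82.2 m/s


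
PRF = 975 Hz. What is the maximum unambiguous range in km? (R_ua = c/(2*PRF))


R_ua = 3e8 / (2 * 975) = 153846.2 m = 153.8 km

153.8 km


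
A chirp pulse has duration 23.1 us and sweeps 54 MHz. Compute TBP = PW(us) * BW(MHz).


TBP = 23.1 * 54 = 1247.4

1247.4


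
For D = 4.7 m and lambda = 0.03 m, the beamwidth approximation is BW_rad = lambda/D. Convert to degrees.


BW_rad = 0.03 / 4.7 = 0.006383
BW_deg = 0.37 degrees

0.37 degrees


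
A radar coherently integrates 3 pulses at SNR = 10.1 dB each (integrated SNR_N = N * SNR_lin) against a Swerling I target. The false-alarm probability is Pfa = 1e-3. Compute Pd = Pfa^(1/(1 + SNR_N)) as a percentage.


SNR_lin = 10^(10.1/10) = 10.23293
SNR_N = 3 * 10.23293 = 30.69879
1/(1 + SNR_N) = 1/31.69879 = 0.0315469
Pd = (1e-3)^0.0315469 = 0.80419
Pd = 80.4%

80.4%


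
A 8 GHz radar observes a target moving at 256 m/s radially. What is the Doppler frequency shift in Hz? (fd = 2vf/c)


fd = 2 * 256 * 8000000000.0 / 3e8 = 13653.3 Hz

13653.3 Hz


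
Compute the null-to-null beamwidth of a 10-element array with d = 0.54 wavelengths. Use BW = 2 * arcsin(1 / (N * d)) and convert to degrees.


1/(N*d) = 1/(10*0.54) = 0.185185
BW = 2*arcsin(0.185185) = 21.3 degrees

21.3 degrees


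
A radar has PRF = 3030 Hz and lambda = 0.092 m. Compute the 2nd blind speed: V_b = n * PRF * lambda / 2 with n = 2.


V_blind = 2 * 3030 * 0.092 / 2 = 278.8 m/s

278.8 m/s


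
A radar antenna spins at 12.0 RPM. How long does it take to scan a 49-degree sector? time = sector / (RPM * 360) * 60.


t = 49 / (12.0 * 360) * 60 = 0.68 s

0.68 s


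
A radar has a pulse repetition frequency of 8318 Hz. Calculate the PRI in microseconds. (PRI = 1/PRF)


PRI = 1/8318 = 0.0001202212 s = 120.2 us

120.2 us


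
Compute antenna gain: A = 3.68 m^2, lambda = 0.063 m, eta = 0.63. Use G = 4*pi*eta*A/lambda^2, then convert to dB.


G_linear = 4*pi*0.63*3.68/0.063^2 = 7340.36
G_dB = 10*log10(7340.36) = 38.7 dB

38.7 dB


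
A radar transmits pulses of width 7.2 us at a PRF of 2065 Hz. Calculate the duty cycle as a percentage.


DC = 7.2e-6 * 2065 * 100 = 1.49%

1.49%


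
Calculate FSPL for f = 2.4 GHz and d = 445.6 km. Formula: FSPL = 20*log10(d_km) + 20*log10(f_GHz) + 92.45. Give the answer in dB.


20*log10(445.6) = 52.98
20*log10(2.4) = 7.6
FSPL = 153.0 dB

153.0 dB


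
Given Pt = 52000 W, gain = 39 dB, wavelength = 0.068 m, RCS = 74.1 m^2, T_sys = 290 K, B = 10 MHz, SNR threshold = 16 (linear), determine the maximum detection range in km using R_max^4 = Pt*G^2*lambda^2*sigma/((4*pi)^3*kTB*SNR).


G_lin = 10^(39/10) = 7943.282347
R^4 = 52000 * 7943.282347^2 * 0.068^2 * 74.1 / ((4*pi)^3 * 1.38e-23 * 290 * 10000000.0 * 16)
R^4 = 8.84734e20 m^4
R_max = (8.84734e20)^(1/4) = 172465.9 m = 172.5 km

172.5 km


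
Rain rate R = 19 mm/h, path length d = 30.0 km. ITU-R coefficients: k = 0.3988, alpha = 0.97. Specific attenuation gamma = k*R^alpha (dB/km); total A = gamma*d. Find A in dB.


gamma = 0.3988 * 19^0.97 = 6.936592 dB/km
A = 6.936592 * 30.0 = 208.1 dB

208.1 dB


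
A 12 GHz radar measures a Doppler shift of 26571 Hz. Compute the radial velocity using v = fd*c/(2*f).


v = 26571 * 3e8 / (2 * 12000000000.0) = 332.1 m/s

332.1 m/s


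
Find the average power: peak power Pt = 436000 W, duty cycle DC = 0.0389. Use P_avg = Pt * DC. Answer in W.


P_avg = 436000 * 0.0389 = 16960.4 W

16960.4 W


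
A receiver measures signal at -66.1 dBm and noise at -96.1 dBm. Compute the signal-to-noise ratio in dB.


SNR = -66.1 - (-96.1) = 30.0 dB

30.0 dB


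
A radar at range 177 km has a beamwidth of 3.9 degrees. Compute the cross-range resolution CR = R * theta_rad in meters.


BW_rad = 0.068067841
CR = 177000 * 0.068067841 = 12048.0 m

12048.0 m


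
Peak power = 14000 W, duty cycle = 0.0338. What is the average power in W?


P_avg = 14000 * 0.0338 = 473.2 W

473.2 W


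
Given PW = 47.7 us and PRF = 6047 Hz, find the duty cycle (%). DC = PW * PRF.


DC = 47.7e-6 * 6047 * 100 = 28.84%

28.84%


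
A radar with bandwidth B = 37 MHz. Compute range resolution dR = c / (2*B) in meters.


dR = 3e8 / (2 * 37000000.0) = 4.05 m

4.05 m


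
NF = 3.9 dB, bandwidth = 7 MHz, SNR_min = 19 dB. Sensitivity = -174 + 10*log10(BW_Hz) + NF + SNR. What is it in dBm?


10*log10(7000000.0) = 68.45
S = -174 + 68.45 + 3.9 + 19 = -82.6 dBm

-82.6 dBm


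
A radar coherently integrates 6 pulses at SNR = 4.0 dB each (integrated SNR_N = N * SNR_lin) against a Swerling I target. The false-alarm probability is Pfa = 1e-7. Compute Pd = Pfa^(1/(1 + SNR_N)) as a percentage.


SNR_lin = 10^(4.0/10) = 2.51189
SNR_N = 6 * 2.51189 = 15.07134
1/(1 + SNR_N) = 1/16.07134 = 0.0622226
Pd = (1e-7)^0.0622226 = 0.36681
Pd = 36.7%

36.7%


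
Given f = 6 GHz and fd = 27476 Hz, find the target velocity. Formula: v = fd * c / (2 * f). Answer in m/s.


v = 27476 * 3e8 / (2 * 6000000000.0) = 686.9 m/s

686.9 m/s


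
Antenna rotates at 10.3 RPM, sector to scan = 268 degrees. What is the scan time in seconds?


t = 268 / (10.3 * 360) * 60 = 4.34 s

4.34 s


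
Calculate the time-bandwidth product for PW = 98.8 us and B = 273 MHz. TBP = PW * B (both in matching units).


TBP = 98.8 * 273 = 26972.4

26972.4


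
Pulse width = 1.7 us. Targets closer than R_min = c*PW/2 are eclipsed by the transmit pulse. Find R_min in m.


R_min = 3e8 * 1.7e-6 / 2 = 255.0 m

255.0 m


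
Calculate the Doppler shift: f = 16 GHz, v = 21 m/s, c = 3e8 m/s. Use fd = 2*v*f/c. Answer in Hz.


fd = 2 * 21 * 16000000000.0 / 3e8 = 2240.0 Hz

2240.0 Hz


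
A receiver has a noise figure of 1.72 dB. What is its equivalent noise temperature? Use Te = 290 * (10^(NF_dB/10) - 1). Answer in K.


NF_lin = 10^(1.72/10) = 1.485936
Te = 290 * (1.485936 - 1) = 140.9 K

140.9 K


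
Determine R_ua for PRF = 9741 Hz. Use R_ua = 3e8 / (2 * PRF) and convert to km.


R_ua = 3e8 / (2 * 9741) = 15398.8 m = 15.4 km

15.4 km


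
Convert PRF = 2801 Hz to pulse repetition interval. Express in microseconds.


PRI = 1/2801 = 0.0003570154 s = 357.0 us

357.0 us


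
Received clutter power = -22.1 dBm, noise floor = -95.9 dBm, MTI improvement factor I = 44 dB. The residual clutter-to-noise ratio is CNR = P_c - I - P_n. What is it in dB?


CNR = -22.1 - 44 - (-95.9) = 29.8 dB

29.8 dB


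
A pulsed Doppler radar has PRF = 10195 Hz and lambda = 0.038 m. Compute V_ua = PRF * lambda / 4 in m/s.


V_ua = 10195 * 0.038 / 4 = 96.9 m/s

96.9 m/s


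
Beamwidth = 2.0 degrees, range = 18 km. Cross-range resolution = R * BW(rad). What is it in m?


BW_rad = 0.034906585
CR = 18000 * 0.034906585 = 628.3 m

628.3 m


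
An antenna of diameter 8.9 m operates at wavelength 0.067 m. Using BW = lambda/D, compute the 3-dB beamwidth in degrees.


BW_rad = 0.067 / 8.9 = 0.007528
BW_deg = 0.43 degrees

0.43 degrees


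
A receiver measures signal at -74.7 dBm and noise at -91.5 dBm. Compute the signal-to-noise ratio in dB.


SNR = -74.7 - (-91.5) = 16.8 dB

16.8 dB


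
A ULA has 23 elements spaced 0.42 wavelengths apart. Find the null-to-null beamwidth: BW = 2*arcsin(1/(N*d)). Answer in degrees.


1/(N*d) = 1/(23*0.42) = 0.10352
BW = 2*arcsin(0.10352) = 11.9 degrees

11.9 degrees


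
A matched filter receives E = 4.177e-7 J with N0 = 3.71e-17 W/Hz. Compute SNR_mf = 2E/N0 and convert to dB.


SNR_lin = 2 * 4.177e-7 / 3.71e-17 = 2.252e10
SNR_dB = 10*log10(2.252e10) = 103.5 dB

103.5 dB


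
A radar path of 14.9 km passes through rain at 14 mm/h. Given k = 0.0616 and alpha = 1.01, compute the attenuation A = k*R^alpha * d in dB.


gamma = 0.0616 * 14^1.01 = 0.885462 dB/km
A = 0.885462 * 14.9 = 13.19 dB

13.19 dB


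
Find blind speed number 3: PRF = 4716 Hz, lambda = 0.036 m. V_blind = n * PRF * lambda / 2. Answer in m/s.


V_blind = 3 * 4716 * 0.036 / 2 = 254.7 m/s

254.7 m/s


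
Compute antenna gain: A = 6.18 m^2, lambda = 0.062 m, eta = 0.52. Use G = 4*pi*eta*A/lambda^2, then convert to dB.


G_linear = 4*pi*0.52*6.18/0.062^2 = 10505.54
G_dB = 10*log10(10505.54) = 40.2 dB

40.2 dB


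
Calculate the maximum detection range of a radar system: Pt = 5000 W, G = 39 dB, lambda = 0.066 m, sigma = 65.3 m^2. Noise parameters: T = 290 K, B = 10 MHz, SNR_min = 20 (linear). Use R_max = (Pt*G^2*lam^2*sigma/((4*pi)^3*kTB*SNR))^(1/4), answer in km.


G_lin = 10^(39/10) = 7943.282347
R^4 = 5000 * 7943.282347^2 * 0.066^2 * 65.3 / ((4*pi)^3 * 1.38e-23 * 290 * 10000000.0 * 20)
R^4 = 5.64982e19 m^4
R_max = (5.64982e19)^(1/4) = 86697.9 m = 86.7 km

86.7 km


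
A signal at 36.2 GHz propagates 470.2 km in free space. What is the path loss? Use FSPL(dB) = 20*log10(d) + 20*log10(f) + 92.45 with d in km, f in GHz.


20*log10(470.2) = 53.45
20*log10(36.2) = 31.17
FSPL = 177.1 dB

177.1 dB


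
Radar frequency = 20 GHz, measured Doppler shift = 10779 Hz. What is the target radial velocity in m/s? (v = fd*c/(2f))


v = 10779 * 3e8 / (2 * 20000000000.0) = 80.8 m/s

80.8 m/s


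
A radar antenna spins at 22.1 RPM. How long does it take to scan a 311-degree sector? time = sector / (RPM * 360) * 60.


t = 311 / (22.1 * 360) * 60 = 2.35 s

2.35 s


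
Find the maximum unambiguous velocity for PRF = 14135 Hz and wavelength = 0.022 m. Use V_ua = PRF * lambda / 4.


V_ua = 14135 * 0.022 / 4 = 77.7 m/s

77.7 m/s


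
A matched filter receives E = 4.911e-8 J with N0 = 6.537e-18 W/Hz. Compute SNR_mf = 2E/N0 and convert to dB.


SNR_lin = 2 * 4.911e-8 / 6.537e-18 = 1.503e10
SNR_dB = 10*log10(1.503e10) = 101.8 dB

101.8 dB


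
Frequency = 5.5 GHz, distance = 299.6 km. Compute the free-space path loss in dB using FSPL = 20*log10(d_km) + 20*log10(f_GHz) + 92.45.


20*log10(299.6) = 49.53
20*log10(5.5) = 14.81
FSPL = 156.8 dB

156.8 dB


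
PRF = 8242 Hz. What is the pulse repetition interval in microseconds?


PRI = 1/8242 = 0.0001213298 s = 121.3 us

121.3 us


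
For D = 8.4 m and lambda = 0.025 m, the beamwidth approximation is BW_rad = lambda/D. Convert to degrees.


BW_rad = 0.025 / 8.4 = 0.002976
BW_deg = 0.17 degrees

0.17 degrees


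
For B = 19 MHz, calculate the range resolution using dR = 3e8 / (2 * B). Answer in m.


dR = 3e8 / (2 * 19000000.0) = 7.89 m

7.89 m


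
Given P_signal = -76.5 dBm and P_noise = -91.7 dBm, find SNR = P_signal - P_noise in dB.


SNR = -76.5 - (-91.7) = 15.2 dB

15.2 dB


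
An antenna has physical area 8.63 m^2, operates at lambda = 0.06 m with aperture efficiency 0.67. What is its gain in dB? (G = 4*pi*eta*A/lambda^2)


G_linear = 4*pi*0.67*8.63/0.06^2 = 20183.34
G_dB = 10*log10(20183.34) = 43.0 dB

43.0 dB


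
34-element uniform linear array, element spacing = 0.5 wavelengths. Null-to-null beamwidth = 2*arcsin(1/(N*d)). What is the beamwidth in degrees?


1/(N*d) = 1/(34*0.5) = 0.058824
BW = 2*arcsin(0.058824) = 6.7 degrees

6.7 degrees


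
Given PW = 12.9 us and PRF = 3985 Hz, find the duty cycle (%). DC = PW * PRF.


DC = 12.9e-6 * 3985 * 100 = 5.14%

5.14%


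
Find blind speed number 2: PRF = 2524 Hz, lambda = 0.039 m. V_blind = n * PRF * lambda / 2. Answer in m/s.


V_blind = 2 * 2524 * 0.039 / 2 = 98.4 m/s

98.4 m/s


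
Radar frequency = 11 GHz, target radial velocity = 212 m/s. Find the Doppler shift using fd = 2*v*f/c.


fd = 2 * 212 * 11000000000.0 / 3e8 = 15546.7 Hz

15546.7 Hz


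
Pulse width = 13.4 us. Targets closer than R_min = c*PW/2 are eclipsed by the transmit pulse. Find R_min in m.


R_min = 3e8 * 13.4e-6 / 2 = 2010.0 m

2010.0 m


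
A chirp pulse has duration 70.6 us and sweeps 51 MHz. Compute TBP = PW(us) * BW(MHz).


TBP = 70.6 * 51 = 3600.6

3600.6


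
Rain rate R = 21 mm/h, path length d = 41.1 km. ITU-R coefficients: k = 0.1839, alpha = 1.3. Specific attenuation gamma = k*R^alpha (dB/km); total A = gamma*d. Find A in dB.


gamma = 0.1839 * 21^1.3 = 9.626464 dB/km
A = 9.626464 * 41.1 = 395.65 dB

395.65 dB


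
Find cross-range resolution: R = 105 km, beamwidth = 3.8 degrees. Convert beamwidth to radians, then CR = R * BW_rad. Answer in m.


BW_rad = 0.066322512
CR = 105000 * 0.066322512 = 6963.9 m

6963.9 m


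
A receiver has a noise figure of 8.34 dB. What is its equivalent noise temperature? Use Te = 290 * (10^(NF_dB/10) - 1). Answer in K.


NF_lin = 10^(8.34/10) = 6.823387
Te = 290 * (6.823387 - 1) = 1688.8 K

1688.8 K


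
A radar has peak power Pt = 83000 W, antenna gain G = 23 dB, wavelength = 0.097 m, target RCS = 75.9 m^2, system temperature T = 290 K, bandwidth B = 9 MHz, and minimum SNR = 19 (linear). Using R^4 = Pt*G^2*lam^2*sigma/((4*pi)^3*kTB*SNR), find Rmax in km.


G_lin = 10^(23/10) = 199.526231
R^4 = 83000 * 199.526231^2 * 0.097^2 * 75.9 / ((4*pi)^3 * 1.38e-23 * 290 * 9000000.0 * 19)
R^4 = 1.73764e18 m^4
R_max = (1.73764e18)^(1/4) = 36307.0 m = 36.3 km

36.3 km


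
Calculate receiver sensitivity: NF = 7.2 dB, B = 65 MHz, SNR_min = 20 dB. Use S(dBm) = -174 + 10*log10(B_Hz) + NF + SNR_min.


10*log10(65000000.0) = 78.13
S = -174 + 78.13 + 7.2 + 20 = -68.7 dBm

-68.7 dBm


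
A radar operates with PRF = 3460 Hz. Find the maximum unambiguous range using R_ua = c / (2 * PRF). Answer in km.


R_ua = 3e8 / (2 * 3460) = 43352.6 m = 43.4 km

43.4 km


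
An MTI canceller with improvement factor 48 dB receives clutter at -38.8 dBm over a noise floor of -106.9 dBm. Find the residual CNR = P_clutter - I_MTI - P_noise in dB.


CNR = -38.8 - 48 - (-106.9) = 20.1 dB

20.1 dB


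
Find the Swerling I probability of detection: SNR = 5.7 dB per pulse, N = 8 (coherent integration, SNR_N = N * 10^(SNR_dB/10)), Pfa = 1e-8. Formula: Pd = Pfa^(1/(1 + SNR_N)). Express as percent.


SNR_lin = 10^(5.7/10) = 3.71535
SNR_N = 8 * 3.71535 = 29.7228
1/(1 + SNR_N) = 1/30.7228 = 0.0325491
Pd = (1e-8)^0.0325491 = 0.54904
Pd = 54.9%

54.9%


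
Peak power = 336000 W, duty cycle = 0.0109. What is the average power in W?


P_avg = 336000 * 0.0109 = 3662.4 W

3662.4 W


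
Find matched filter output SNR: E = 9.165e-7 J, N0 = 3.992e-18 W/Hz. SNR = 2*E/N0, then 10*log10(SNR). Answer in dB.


SNR_lin = 2 * 9.165e-7 / 3.992e-18 = 4.592e11
SNR_dB = 10*log10(4.592e11) = 116.6 dB

116.6 dB


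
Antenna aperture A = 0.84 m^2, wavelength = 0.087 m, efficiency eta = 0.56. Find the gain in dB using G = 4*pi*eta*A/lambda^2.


G_linear = 4*pi*0.56*0.84/0.087^2 = 780.98
G_dB = 10*log10(780.98) = 28.9 dB

28.9 dB


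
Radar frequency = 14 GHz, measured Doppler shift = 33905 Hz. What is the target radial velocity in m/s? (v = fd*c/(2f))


v = 33905 * 3e8 / (2 * 14000000000.0) = 363.3 m/s

363.3 m/s


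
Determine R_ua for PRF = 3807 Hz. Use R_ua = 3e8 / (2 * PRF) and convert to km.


R_ua = 3e8 / (2 * 3807) = 39401.1 m = 39.4 km

39.4 km


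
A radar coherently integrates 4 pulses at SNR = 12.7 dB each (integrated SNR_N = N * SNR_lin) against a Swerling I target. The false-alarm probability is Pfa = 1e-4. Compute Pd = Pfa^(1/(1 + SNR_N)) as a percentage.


SNR_lin = 10^(12.7/10) = 18.62087
SNR_N = 4 * 18.62087 = 74.48348
1/(1 + SNR_N) = 1/75.48348 = 0.0132479
Pd = (1e-4)^0.0132479 = 0.88513
Pd = 88.5%

88.5%


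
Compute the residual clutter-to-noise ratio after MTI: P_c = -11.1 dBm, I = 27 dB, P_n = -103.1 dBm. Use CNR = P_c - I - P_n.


CNR = -11.1 - 27 - (-103.1) = 65.0 dB

65.0 dB


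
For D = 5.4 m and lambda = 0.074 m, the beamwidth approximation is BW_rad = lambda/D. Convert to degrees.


BW_rad = 0.074 / 5.4 = 0.013704
BW_deg = 0.79 degrees

0.79 degrees


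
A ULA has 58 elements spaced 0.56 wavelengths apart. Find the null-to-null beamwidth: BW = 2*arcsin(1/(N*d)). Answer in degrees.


1/(N*d) = 1/(58*0.56) = 0.030788
BW = 2*arcsin(0.030788) = 3.5 degrees

3.5 degrees


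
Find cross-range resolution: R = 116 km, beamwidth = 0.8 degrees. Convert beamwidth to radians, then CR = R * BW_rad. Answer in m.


BW_rad = 0.013962634
CR = 116000 * 0.013962634 = 1619.7 m

1619.7 m


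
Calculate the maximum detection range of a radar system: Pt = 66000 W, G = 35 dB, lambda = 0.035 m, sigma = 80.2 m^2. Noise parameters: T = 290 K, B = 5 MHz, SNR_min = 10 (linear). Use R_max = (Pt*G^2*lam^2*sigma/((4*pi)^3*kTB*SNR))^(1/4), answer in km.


G_lin = 10^(35/10) = 3162.27766
R^4 = 66000 * 3162.27766^2 * 0.035^2 * 80.2 / ((4*pi)^3 * 1.38e-23 * 290 * 5000000.0 * 10)
R^4 = 1.63297e20 m^4
R_max = (1.63297e20)^(1/4) = 113043.2 m = 113.0 km

113.0 km


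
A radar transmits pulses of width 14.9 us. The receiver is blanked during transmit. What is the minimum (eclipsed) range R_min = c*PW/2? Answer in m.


R_min = 3e8 * 14.9e-6 / 2 = 2235.0 m

2235.0 m


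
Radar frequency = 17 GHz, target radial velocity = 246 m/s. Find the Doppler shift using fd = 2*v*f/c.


fd = 2 * 246 * 17000000000.0 / 3e8 = 27880.0 Hz

27880.0 Hz


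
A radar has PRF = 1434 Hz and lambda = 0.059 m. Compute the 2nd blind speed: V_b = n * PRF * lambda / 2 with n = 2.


V_blind = 2 * 1434 * 0.059 / 2 = 84.6 m/s

84.6 m/s


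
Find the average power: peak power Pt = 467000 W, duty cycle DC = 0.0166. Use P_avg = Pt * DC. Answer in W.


P_avg = 467000 * 0.0166 = 7752.2 W

7752.2 W


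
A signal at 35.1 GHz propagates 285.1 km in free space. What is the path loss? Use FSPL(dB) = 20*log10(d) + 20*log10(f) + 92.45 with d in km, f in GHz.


20*log10(285.1) = 49.1
20*log10(35.1) = 30.91
FSPL = 172.5 dB

172.5 dB


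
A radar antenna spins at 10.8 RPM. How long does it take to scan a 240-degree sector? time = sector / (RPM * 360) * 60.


t = 240 / (10.8 * 360) * 60 = 3.7 s

3.7 s


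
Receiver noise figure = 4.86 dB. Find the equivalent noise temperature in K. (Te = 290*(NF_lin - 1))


NF_lin = 10^(4.86/10) = 3.061963
Te = 290 * (3.061963 - 1) = 598.0 K

598.0 K


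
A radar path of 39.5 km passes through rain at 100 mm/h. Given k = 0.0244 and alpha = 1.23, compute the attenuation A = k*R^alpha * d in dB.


gamma = 0.0244 * 100^1.23 = 7.037037 dB/km
A = 7.037037 * 39.5 = 277.96 dB

277.96 dB


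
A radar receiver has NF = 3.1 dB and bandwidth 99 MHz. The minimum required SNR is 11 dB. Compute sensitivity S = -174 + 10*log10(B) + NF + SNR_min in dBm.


10*log10(99000000.0) = 79.96
S = -174 + 79.96 + 3.1 + 11 = -79.9 dBm

-79.9 dBm


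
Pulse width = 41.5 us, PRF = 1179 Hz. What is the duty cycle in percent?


DC = 41.5e-6 * 1179 * 100 = 4.89%

4.89%


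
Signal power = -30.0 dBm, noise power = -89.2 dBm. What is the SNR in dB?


SNR = -30.0 - (-89.2) = 59.2 dB

59.2 dB


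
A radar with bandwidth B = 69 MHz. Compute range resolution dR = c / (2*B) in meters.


dR = 3e8 / (2 * 69000000.0) = 2.17 m

2.17 m


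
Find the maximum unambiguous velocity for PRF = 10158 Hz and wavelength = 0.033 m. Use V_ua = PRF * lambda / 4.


V_ua = 10158 * 0.033 / 4 = 83.8 m/s

83.8 m/s


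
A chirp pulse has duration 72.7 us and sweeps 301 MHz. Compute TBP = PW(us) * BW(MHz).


TBP = 72.7 * 301 = 21882.7

21882.7


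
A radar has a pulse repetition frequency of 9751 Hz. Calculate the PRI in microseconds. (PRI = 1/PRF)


PRI = 1/9751 = 0.0001025536 s = 102.6 us

102.6 us


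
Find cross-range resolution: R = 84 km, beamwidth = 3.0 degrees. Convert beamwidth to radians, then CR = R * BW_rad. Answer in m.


BW_rad = 0.052359878
CR = 84000 * 0.052359878 = 4398.2 m

4398.2 m


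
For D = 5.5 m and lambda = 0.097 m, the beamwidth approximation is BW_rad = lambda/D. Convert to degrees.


BW_rad = 0.097 / 5.5 = 0.017636
BW_deg = 1.01 degrees

1.01 degrees


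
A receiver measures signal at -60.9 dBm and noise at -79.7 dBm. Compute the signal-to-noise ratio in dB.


SNR = -60.9 - (-79.7) = 18.8 dB

18.8 dB


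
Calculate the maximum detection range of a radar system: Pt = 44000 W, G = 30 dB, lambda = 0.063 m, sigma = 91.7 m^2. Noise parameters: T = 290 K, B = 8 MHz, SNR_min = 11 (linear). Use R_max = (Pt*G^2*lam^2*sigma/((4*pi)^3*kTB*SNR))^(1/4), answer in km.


G_lin = 10^(30/10) = 1000.0
R^4 = 44000 * 1000.0^2 * 0.063^2 * 91.7 / ((4*pi)^3 * 1.38e-23 * 290 * 8000000.0 * 11)
R^4 = 2.29147e19 m^4
R_max = (2.29147e19)^(1/4) = 69187.6 m = 69.2 km

69.2 km


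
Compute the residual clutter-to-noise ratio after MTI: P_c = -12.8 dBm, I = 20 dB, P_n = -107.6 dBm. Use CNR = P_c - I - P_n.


CNR = -12.8 - 20 - (-107.6) = 74.8 dB

74.8 dB


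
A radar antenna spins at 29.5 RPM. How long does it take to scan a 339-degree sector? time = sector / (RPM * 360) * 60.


t = 339 / (29.5 * 360) * 60 = 1.92 s

1.92 s


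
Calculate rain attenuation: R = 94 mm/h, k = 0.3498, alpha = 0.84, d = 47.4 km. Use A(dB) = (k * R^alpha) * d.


gamma = 0.3498 * 94^0.84 = 15.894512 dB/km
A = 15.894512 * 47.4 = 753.4 dB

753.4 dB


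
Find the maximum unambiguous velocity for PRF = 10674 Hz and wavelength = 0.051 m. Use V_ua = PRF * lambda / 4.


V_ua = 10674 * 0.051 / 4 = 136.1 m/s

136.1 m/s


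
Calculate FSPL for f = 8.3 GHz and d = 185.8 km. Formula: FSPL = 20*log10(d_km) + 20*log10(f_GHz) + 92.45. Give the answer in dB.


20*log10(185.8) = 45.38
20*log10(8.3) = 18.38
FSPL = 156.2 dB

156.2 dB


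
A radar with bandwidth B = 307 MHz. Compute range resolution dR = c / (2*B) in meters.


dR = 3e8 / (2 * 307000000.0) = 0.49 m

0.49 m


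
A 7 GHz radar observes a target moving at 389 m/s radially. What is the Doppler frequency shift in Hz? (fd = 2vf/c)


fd = 2 * 389 * 7000000000.0 / 3e8 = 18153.3 Hz

18153.3 Hz


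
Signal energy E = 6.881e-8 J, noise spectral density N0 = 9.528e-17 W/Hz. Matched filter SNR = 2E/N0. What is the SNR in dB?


SNR_lin = 2 * 6.881e-8 / 9.528e-17 = 1.444e9
SNR_dB = 10*log10(1.444e9) = 91.6 dB

91.6 dB


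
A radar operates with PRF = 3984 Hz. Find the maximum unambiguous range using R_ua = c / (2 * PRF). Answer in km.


R_ua = 3e8 / (2 * 3984) = 37650.6 m = 37.7 km

37.7 km


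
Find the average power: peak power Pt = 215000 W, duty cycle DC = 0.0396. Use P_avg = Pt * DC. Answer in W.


P_avg = 215000 * 0.0396 = 8514.0 W

8514.0 W


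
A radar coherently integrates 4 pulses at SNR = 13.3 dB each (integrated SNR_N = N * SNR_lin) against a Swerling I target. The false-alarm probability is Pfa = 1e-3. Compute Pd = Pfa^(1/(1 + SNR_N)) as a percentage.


SNR_lin = 10^(13.3/10) = 21.37962
SNR_N = 4 * 21.37962 = 85.51848
1/(1 + SNR_N) = 1/86.51848 = 0.0115582
Pd = (1e-3)^0.0115582 = 0.92326
Pd = 92.3%

92.3%


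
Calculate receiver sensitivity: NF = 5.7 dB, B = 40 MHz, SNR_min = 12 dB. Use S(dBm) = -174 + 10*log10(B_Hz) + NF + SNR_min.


10*log10(40000000.0) = 76.02
S = -174 + 76.02 + 5.7 + 12 = -80.3 dBm

-80.3 dBm


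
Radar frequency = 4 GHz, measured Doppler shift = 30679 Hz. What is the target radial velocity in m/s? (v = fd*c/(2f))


v = 30679 * 3e8 / (2 * 4000000000.0) = 1150.5 m/s

1150.5 m/s


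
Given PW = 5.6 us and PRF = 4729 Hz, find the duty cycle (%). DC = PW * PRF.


DC = 5.6e-6 * 4729 * 100 = 2.65%

2.65%


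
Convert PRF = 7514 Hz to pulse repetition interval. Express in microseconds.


PRI = 1/7514 = 0.0001330849 s = 133.1 us

133.1 us


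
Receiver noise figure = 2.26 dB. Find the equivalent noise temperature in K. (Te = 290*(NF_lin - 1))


NF_lin = 10^(2.26/10) = 1.682674
Te = 290 * (1.682674 - 1) = 198.0 K

198.0 K


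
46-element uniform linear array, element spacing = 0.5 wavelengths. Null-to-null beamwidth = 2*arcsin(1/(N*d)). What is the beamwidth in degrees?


1/(N*d) = 1/(46*0.5) = 0.043478
BW = 2*arcsin(0.043478) = 5.0 degrees

5.0 degrees


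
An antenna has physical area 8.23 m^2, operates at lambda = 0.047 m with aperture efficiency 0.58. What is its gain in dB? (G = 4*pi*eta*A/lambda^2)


G_linear = 4*pi*0.58*8.23/0.047^2 = 27154.51
G_dB = 10*log10(27154.51) = 44.3 dB

44.3 dB


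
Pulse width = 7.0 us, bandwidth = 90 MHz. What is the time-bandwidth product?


TBP = 7.0 * 90 = 630.0

630.0


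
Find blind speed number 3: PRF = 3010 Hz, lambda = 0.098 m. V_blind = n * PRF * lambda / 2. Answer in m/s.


V_blind = 3 * 3010 * 0.098 / 2 = 442.5 m/s

442.5 m/s


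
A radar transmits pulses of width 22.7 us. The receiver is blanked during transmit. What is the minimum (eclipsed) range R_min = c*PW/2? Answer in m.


R_min = 3e8 * 22.7e-6 / 2 = 3405.0 m

3405.0 m


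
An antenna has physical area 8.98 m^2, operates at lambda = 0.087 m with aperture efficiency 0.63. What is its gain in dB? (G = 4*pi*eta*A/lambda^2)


G_linear = 4*pi*0.63*8.98/0.087^2 = 9392.65
G_dB = 10*log10(9392.65) = 39.7 dB

39.7 dB


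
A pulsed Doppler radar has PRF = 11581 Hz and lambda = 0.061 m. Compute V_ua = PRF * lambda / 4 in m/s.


V_ua = 11581 * 0.061 / 4 = 176.6 m/s

176.6 m/s


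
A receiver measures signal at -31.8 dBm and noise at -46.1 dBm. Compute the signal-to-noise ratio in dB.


SNR = -31.8 - (-46.1) = 14.3 dB

14.3 dB


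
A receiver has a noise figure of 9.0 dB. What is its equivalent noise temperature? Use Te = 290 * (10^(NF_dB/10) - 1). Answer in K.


NF_lin = 10^(9.0/10) = 7.943282
Te = 290 * (7.943282 - 1) = 2013.6 K

2013.6 K


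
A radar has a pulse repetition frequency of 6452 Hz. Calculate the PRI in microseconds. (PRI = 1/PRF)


PRI = 1/6452 = 0.0001549907 s = 155.0 us

155.0 us


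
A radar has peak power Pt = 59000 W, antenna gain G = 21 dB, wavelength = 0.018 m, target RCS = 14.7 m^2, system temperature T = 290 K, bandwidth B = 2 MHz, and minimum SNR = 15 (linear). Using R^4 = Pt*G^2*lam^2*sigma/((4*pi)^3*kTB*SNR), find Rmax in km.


G_lin = 10^(21/10) = 125.892541
R^4 = 59000 * 125.892541^2 * 0.018^2 * 14.7 / ((4*pi)^3 * 1.38e-23 * 290 * 2000000.0 * 15)
R^4 = 1.86933e16 m^4
R_max = (1.86933e16)^(1/4) = 11692.9 m = 11.7 km

11.7 km


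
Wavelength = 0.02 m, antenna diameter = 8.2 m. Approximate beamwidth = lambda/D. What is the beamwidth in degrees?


BW_rad = 0.02 / 8.2 = 0.002439
BW_deg = 0.14 degrees

0.14 degrees


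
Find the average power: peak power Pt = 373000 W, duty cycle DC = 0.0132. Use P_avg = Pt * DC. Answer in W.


P_avg = 373000 * 0.0132 = 4923.6 W

4923.6 W


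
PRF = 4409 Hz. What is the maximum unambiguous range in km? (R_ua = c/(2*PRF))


R_ua = 3e8 / (2 * 4409) = 34021.3 m = 34.0 km

34.0 km


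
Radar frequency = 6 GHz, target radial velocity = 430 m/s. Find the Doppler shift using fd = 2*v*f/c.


fd = 2 * 430 * 6000000000.0 / 3e8 = 17200.0 Hz

17200.0 Hz
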